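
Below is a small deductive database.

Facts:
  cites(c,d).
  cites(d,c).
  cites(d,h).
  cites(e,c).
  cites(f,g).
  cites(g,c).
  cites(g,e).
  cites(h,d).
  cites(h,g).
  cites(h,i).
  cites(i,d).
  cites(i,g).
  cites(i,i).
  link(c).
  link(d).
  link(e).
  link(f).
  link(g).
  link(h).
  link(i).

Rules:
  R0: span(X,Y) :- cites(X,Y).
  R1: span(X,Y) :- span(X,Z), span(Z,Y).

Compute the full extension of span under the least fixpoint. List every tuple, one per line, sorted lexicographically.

round 1: derive span(c,d) via R0 from cites(c,d)
round 1: derive span(d,c) via R0 from cites(d,c)
round 1: derive span(d,h) via R0 from cites(d,h)
round 1: derive span(e,c) via R0 from cites(e,c)
round 1: derive span(f,g) via R0 from cites(f,g)
round 1: derive span(g,c) via R0 from cites(g,c)
round 1: derive span(g,e) via R0 from cites(g,e)
round 1: derive span(h,d) via R0 from cites(h,d)
round 1: derive span(h,g) via R0 from cites(h,g)
round 1: derive span(h,i) via R0 from cites(h,i)
round 1: derive span(i,d) via R0 from cites(i,d)
round 1: derive span(i,g) via R0 from cites(i,g)
round 1: derive span(i,i) via R0 from cites(i,i)
round 2: derive span(c,c) via R1 from span(c,d), span(d,c)
round 2: derive span(c,h) via R1 from span(c,d), span(d,h)
round 2: derive span(d,d) via R1 from span(d,c), span(c,d)
round 2: derive span(d,g) via R1 from span(d,h), span(h,g)
round 2: derive span(d,i) via R1 from span(d,h), span(h,i)
round 2: derive span(e,d) via R1 from span(e,c), span(c,d)
round 2: derive span(f,c) via R1 from span(f,g), span(g,c)
round 2: derive span(f,e) via R1 from span(f,g), span(g,e)
round 2: derive span(g,d) via R1 from span(g,c), span(c,d)
round 2: derive span(h,c) via R1 from span(h,d), span(d,c)
round 2: derive span(h,e) via R1 from span(h,g), span(g,e)
round 2: derive span(h,h) via R1 from span(h,d), span(d,h)
round 2: derive span(i,c) via R1 from span(i,d), span(d,c)
round 2: derive span(i,e) via R1 from span(i,g), span(g,e)
round 2: derive span(i,h) via R1 from span(i,d), span(d,h)
round 3: derive span(c,e) via R1 from span(c,h), span(h,e)
round 3: derive span(c,g) via R1 from span(c,d), span(d,g)
round 3: derive span(c,i) via R1 from span(c,d), span(d,i)
round 3: derive span(d,e) via R1 from span(d,g), span(g,e)
round 3: derive span(e,g) via R1 from span(e,d), span(d,g)
round 3: derive span(e,h) via R1 from span(e,c), span(c,h)
round 3: derive span(e,i) via R1 from span(e,d), span(d,i)
round 3: derive span(f,d) via R1 from span(f,c), span(c,d)
round 3: derive span(f,h) via R1 from span(f,c), span(c,h)
round 3: derive span(g,g) via R1 from span(g,d), span(d,g)
round 3: derive span(g,h) via R1 from span(g,c), span(c,h)
round 3: derive span(g,i) via R1 from span(g,d), span(d,i)
round 4: derive span(e,e) via R1 from span(e,c), span(c,e)
round 4: derive span(f,i) via R1 from span(f,c), span(c,i)

span(c,c)
span(c,d)
span(c,e)
span(c,g)
span(c,h)
span(c,i)
span(d,c)
span(d,d)
span(d,e)
span(d,g)
span(d,h)
span(d,i)
span(e,c)
span(e,d)
span(e,e)
span(e,g)
span(e,h)
span(e,i)
span(f,c)
span(f,d)
span(f,e)
span(f,g)
span(f,h)
span(f,i)
span(g,c)
span(g,d)
span(g,e)
span(g,g)
span(g,h)
span(g,i)
span(h,c)
span(h,d)
span(h,e)
span(h,g)
span(h,h)
span(h,i)
span(i,c)
span(i,d)
span(i,e)
span(i,g)
span(i,h)
span(i,i)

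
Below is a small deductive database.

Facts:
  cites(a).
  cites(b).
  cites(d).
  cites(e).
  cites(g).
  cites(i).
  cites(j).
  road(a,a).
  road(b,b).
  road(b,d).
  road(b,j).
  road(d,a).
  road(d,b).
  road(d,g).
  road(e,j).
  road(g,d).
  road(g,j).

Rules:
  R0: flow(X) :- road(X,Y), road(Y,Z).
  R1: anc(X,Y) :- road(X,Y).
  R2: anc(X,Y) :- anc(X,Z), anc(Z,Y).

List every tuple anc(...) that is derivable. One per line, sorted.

anc(a,a)
anc(b,a)
anc(b,b)
anc(b,d)
anc(b,g)
anc(b,j)
anc(d,a)
anc(d,b)
anc(d,d)
anc(d,g)
anc(d,j)
anc(e,j)
anc(g,a)
anc(g,b)
anc(g,d)
anc(g,g)
anc(g,j)

round 1: derive anc(a,a) via R1 from road(a,a)
round 1: derive anc(b,b) via R1 from road(b,b)
round 1: derive anc(b,d) via R1 from road(b,d)
round 1: derive anc(b,j) via R1 from road(b,j)
round 1: derive anc(d,a) via R1 from road(d,a)
round 1: derive anc(d,b) via R1 from road(d,b)
round 1: derive anc(d,g) via R1 from road(d,g)
round 1: derive anc(e,j) via R1 from road(e,j)
round 1: derive anc(g,d) via R1 from road(g,d)
round 1: derive anc(g,j) via R1 from road(g,j)
round 2: derive anc(b,a) via R2 from anc(b,d), anc(d,a)
round 2: derive anc(b,g) via R2 from anc(b,d), anc(d,g)
round 2: derive anc(d,d) via R2 from anc(d,b), anc(b,d)
round 2: derive anc(d,j) via R2 from anc(d,b), anc(b,j)
round 2: derive anc(g,a) via R2 from anc(g,d), anc(d,a)
round 2: derive anc(g,b) via R2 from anc(g,d), anc(d,b)
round 2: derive anc(g,g) via R2 from anc(g,d), anc(d,g)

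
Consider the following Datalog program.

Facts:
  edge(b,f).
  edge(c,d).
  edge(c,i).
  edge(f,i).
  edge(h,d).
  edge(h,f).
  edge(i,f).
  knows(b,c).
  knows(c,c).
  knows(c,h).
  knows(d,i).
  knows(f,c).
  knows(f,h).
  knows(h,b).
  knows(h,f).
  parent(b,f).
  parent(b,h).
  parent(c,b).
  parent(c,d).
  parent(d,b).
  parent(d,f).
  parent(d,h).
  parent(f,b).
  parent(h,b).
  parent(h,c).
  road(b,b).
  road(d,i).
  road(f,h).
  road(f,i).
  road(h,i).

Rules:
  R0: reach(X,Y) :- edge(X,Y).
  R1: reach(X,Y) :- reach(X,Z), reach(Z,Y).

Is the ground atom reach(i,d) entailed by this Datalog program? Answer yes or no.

no

round 1: derive reach(b,f) via R0 from edge(b,f)
round 1: derive reach(c,d) via R0 from edge(c,d)
round 1: derive reach(c,i) via R0 from edge(c,i)
round 1: derive reach(f,i) via R0 from edge(f,i)
round 1: derive reach(h,d) via R0 from edge(h,d)
round 1: derive reach(h,f) via R0 from edge(h,f)
round 1: derive reach(i,f) via R0 from edge(i,f)
round 2: derive reach(b,i) via R1 from reach(b,f), reach(f,i)
round 2: derive reach(c,f) via R1 from reach(c,i), reach(i,f)
round 2: derive reach(f,f) via R1 from reach(f,i), reach(i,f)
round 2: derive reach(h,i) via R1 from reach(h,f), reach(f,i)
round 2: derive reach(i,i) via R1 from reach(i,f), reach(f,i)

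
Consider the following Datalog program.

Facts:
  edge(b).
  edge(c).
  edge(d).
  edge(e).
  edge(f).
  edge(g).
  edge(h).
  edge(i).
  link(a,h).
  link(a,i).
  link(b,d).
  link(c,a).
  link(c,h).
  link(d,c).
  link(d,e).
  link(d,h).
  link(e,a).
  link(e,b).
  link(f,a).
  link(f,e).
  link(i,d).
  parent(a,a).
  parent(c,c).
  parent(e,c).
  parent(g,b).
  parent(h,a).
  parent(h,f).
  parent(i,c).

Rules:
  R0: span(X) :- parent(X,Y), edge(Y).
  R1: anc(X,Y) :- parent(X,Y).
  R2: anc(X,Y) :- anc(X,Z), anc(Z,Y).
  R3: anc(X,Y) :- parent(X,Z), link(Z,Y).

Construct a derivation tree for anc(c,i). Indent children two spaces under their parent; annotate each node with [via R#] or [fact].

anc(c,i)  [via R2]
  anc(c,a)  [via R3]
    parent(c,c)  [fact]
    link(c,a)  [fact]
  anc(a,i)  [via R3]
    parent(a,a)  [fact]
    link(a,i)  [fact]

round 1: derive anc(a,a) via R1 from parent(a,a)
round 1: derive anc(c,c) via R1 from parent(c,c)
round 1: derive anc(e,c) via R1 from parent(e,c)
round 1: derive anc(g,b) via R1 from parent(g,b)
round 1: derive anc(h,a) via R1 from parent(h,a)
round 1: derive anc(h,f) via R1 from parent(h,f)
round 1: derive anc(i,c) via R1 from parent(i,c)
round 1: derive anc(a,h) via R3 from parent(a,a), link(a,h)
round 1: derive anc(a,i) via R3 from parent(a,a), link(a,i)
round 1: derive anc(c,a) via R3 from parent(c,c), link(c,a)
round 1: derive anc(c,h) via R3 from parent(c,c), link(c,h)
round 1: derive anc(e,a) via R3 from parent(e,c), link(c,a)
round 1: derive anc(e,h) via R3 from parent(e,c), link(c,h)
round 1: derive anc(g,d) via R3 from parent(g,b), link(b,d)
round 1: derive anc(h,e) via R3 from parent(h,f), link(f,e)
round 1: derive anc(h,h) via R3 from parent(h,a), link(a,h)
round 1: derive anc(h,i) via R3 from parent(h,a), link(a,i)
round 1: derive anc(i,a) via R3 from parent(i,c), link(c,a)
round 1: derive anc(i,h) via R3 from parent(i,c), link(c,h)
round 2: derive anc(a,c) via R2 from anc(a,i), anc(i,c)
round 2: derive anc(a,e) via R2 from anc(a,h), anc(h,e)
round 2: derive anc(a,f) via R2 from anc(a,h), anc(h,f)
round 2: derive anc(c,e) via R2 from anc(c,h), anc(h,e)
round 2: derive anc(c,f) via R2 from anc(c,h), anc(h,f)
round 2: derive anc(c,i) via R2 from anc(c,a), anc(a,i)
round 2: derive anc(e,e) via R2 from anc(e,h), anc(h,e)
round 2: derive anc(e,f) via R2 from anc(e,h), anc(h,f)
round 2: derive anc(e,i) via R2 from anc(e,a), anc(a,i)
round 2: derive anc(h,c) via R2 from anc(h,e), anc(e,c)
round 2: derive anc(i,e) via R2 from anc(i,h), anc(h,e)
round 2: derive anc(i,f) via R2 from anc(i,h), anc(h,f)
round 2: derive anc(i,i) via R2 from anc(i,a), anc(a,i)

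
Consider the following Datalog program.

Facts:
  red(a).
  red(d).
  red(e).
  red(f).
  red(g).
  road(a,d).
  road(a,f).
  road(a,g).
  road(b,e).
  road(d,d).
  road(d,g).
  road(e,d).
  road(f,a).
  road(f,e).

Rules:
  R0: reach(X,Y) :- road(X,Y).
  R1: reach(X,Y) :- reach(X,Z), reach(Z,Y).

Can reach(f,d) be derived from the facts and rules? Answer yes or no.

yes

round 1: derive reach(a,d) via R0 from road(a,d)
round 1: derive reach(a,f) via R0 from road(a,f)
round 1: derive reach(a,g) via R0 from road(a,g)
round 1: derive reach(b,e) via R0 from road(b,e)
round 1: derive reach(d,d) via R0 from road(d,d)
round 1: derive reach(d,g) via R0 from road(d,g)
round 1: derive reach(e,d) via R0 from road(e,d)
round 1: derive reach(f,a) via R0 from road(f,a)
round 1: derive reach(f,e) via R0 from road(f,e)
round 2: derive reach(a,a) via R1 from reach(a,f), reach(f,a)
round 2: derive reach(a,e) via R1 from reach(a,f), reach(f,e)
round 2: derive reach(b,d) via R1 from reach(b,e), reach(e,d)
round 2: derive reach(e,g) via R1 from reach(e,d), reach(d,g)
round 2: derive reach(f,d) via R1 from reach(f,a), reach(a,d)
round 2: derive reach(f,f) via R1 from reach(f,a), reach(a,f)
round 2: derive reach(f,g) via R1 from reach(f,a), reach(a,g)
round 3: derive reach(b,g) via R1 from reach(b,d), reach(d,g)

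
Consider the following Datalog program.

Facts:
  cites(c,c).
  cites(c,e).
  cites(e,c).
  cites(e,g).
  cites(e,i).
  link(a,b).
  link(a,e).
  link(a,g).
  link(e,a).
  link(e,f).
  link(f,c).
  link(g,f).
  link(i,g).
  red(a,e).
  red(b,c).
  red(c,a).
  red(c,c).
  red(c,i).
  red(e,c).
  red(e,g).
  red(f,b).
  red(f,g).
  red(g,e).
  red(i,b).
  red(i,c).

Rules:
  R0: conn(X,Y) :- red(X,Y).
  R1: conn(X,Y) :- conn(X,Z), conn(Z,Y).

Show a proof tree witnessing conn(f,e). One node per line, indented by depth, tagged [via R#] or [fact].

round 1: derive conn(a,e) via R0 from red(a,e)
round 1: derive conn(b,c) via R0 from red(b,c)
round 1: derive conn(c,a) via R0 from red(c,a)
round 1: derive conn(c,c) via R0 from red(c,c)
round 1: derive conn(c,i) via R0 from red(c,i)
round 1: derive conn(e,c) via R0 from red(e,c)
round 1: derive conn(e,g) via R0 from red(e,g)
round 1: derive conn(f,b) via R0 from red(f,b)
round 1: derive conn(f,g) via R0 from red(f,g)
round 1: derive conn(g,e) via R0 from red(g,e)
round 1: derive conn(i,b) via R0 from red(i,b)
round 1: derive conn(i,c) via R0 from red(i,c)
round 2: derive conn(a,c) via R1 from conn(a,e), conn(e,c)
round 2: derive conn(a,g) via R1 from conn(a,e), conn(e,g)
round 2: derive conn(b,a) via R1 from conn(b,c), conn(c,a)
round 2: derive conn(b,i) via R1 from conn(b,c), conn(c,i)
round 2: derive conn(c,b) via R1 from conn(c,i), conn(i,b)
round 2: derive conn(c,e) via R1 from conn(c,a), conn(a,e)
round 2: derive conn(e,a) via R1 from conn(e,c), conn(c,a)
round 2: derive conn(e,e) via R1 from conn(e,g), conn(g,e)
round 2: derive conn(e,i) via R1 from conn(e,c), conn(c,i)
round 2: derive conn(f,c) via R1 from conn(f,b), conn(b,c)
round 2: derive conn(f,e) via R1 from conn(f,g), conn(g,e)
round 2: derive conn(g,c) via R1 from conn(g,e), conn(e,c)
round 2: derive conn(g,g) via R1 from conn(g,e), conn(e,g)
round 2: derive conn(i,a) via R1 from conn(i,c), conn(c,a)
round 2: derive conn(i,i) via R1 from conn(i,c), conn(c,i)
round 3: derive conn(a,a) via R1 from conn(a,c), conn(c,a)
round 3: derive conn(a,b) via R1 from conn(a,c), conn(c,b)
round 3: derive conn(a,i) via R1 from conn(a,c), conn(c,i)
round 3: derive conn(b,b) via R1 from conn(b,c), conn(c,b)
round 3: derive conn(b,e) via R1 from conn(b,a), conn(a,e)
round 3: derive conn(b,g) via R1 from conn(b,a), conn(a,g)
round 3: derive conn(c,g) via R1 from conn(c,a), conn(a,g)
round 3: derive conn(e,b) via R1 from conn(e,c), conn(c,b)
round 3: derive conn(f,a) via R1 from conn(f,b), conn(b,a)
round 3: derive conn(f,i) via R1 from conn(f,b), conn(b,i)
round 3: derive conn(g,a) via R1 from conn(g,c), conn(c,a)
round 3: derive conn(g,b) via R1 from conn(g,c), conn(c,b)
round 3: derive conn(g,i) via R1 from conn(g,c), conn(c,i)
round 3: derive conn(i,e) via R1 from conn(i,a), conn(a,e)
round 3: derive conn(i,g) via R1 from conn(i,a), conn(a,g)

conn(f,e)  [via R1]
  conn(f,g)  [via R0]
    red(f,g)  [fact]
  conn(g,e)  [via R0]
    red(g,e)  [fact]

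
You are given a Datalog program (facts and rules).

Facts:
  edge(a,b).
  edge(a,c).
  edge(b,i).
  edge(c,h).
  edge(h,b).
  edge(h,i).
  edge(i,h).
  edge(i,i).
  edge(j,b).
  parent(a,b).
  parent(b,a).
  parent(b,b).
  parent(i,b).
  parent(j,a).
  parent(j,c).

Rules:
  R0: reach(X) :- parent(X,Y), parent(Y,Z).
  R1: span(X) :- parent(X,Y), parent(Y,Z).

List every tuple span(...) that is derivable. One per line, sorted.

span(a)
span(b)
span(i)
span(j)

round 1: derive span(a) via R1 from parent(a,b), parent(b,a)
round 1: derive span(b) via R1 from parent(b,a), parent(a,b)
round 1: derive span(i) via R1 from parent(i,b), parent(b,a)
round 1: derive span(j) via R1 from parent(j,a), parent(a,b)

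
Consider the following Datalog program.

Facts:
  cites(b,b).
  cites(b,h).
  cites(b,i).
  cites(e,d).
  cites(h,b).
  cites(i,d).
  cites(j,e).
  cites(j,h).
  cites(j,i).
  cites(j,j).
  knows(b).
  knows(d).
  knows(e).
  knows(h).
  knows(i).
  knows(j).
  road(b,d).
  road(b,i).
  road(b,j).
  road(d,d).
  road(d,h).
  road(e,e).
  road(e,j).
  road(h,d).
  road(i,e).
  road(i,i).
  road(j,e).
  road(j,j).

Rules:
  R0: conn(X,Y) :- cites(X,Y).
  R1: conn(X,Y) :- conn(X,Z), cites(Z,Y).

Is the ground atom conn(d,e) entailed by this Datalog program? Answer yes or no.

round 1: derive conn(b,b) via R0 from cites(b,b)
round 1: derive conn(b,h) via R0 from cites(b,h)
round 1: derive conn(b,i) via R0 from cites(b,i)
round 1: derive conn(e,d) via R0 from cites(e,d)
round 1: derive conn(h,b) via R0 from cites(h,b)
round 1: derive conn(i,d) via R0 from cites(i,d)
round 1: derive conn(j,e) via R0 from cites(j,e)
round 1: derive conn(j,h) via R0 from cites(j,h)
round 1: derive conn(j,i) via R0 from cites(j,i)
round 1: derive conn(j,j) via R0 from cites(j,j)
round 2: derive conn(b,d) via R1 from conn(b,i), cites(i,d)
round 2: derive conn(h,h) via R1 from conn(h,b), cites(b,h)
round 2: derive conn(h,i) via R1 from conn(h,b), cites(b,i)
round 2: derive conn(j,b) via R1 from conn(j,h), cites(h,b)
round 2: derive conn(j,d) via R1 from conn(j,e), cites(e,d)
round 3: derive conn(h,d) via R1 from conn(h,i), cites(i,d)

no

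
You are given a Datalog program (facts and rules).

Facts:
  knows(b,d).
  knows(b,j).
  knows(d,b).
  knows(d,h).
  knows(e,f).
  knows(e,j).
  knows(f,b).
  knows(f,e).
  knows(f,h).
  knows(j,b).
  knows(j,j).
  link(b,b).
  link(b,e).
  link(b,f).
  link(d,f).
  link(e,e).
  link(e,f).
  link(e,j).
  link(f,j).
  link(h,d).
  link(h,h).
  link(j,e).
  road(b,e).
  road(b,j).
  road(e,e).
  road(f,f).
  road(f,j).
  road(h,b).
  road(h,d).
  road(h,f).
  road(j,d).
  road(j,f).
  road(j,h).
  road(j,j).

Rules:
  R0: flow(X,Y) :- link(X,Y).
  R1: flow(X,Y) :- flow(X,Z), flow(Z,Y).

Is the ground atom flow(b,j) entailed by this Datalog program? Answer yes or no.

yes

round 1: derive flow(b,b) via R0 from link(b,b)
round 1: derive flow(b,e) via R0 from link(b,e)
round 1: derive flow(b,f) via R0 from link(b,f)
round 1: derive flow(d,f) via R0 from link(d,f)
round 1: derive flow(e,e) via R0 from link(e,e)
round 1: derive flow(e,f) via R0 from link(e,f)
round 1: derive flow(e,j) via R0 from link(e,j)
round 1: derive flow(f,j) via R0 from link(f,j)
round 1: derive flow(h,d) via R0 from link(h,d)
round 1: derive flow(h,h) via R0 from link(h,h)
round 1: derive flow(j,e) via R0 from link(j,e)
round 2: derive flow(b,j) via R1 from flow(b,e), flow(e,j)
round 2: derive flow(d,j) via R1 from flow(d,f), flow(f,j)
round 2: derive flow(f,e) via R1 from flow(f,j), flow(j,e)
round 2: derive flow(h,f) via R1 from flow(h,d), flow(d,f)
round 2: derive flow(j,f) via R1 from flow(j,e), flow(e,f)
round 2: derive flow(j,j) via R1 from flow(j,e), flow(e,j)
round 3: derive flow(d,e) via R1 from flow(d,f), flow(f,e)
round 3: derive flow(f,f) via R1 from flow(f,e), flow(e,f)
round 3: derive flow(h,e) via R1 from flow(h,f), flow(f,e)
round 3: derive flow(h,j) via R1 from flow(h,d), flow(d,j)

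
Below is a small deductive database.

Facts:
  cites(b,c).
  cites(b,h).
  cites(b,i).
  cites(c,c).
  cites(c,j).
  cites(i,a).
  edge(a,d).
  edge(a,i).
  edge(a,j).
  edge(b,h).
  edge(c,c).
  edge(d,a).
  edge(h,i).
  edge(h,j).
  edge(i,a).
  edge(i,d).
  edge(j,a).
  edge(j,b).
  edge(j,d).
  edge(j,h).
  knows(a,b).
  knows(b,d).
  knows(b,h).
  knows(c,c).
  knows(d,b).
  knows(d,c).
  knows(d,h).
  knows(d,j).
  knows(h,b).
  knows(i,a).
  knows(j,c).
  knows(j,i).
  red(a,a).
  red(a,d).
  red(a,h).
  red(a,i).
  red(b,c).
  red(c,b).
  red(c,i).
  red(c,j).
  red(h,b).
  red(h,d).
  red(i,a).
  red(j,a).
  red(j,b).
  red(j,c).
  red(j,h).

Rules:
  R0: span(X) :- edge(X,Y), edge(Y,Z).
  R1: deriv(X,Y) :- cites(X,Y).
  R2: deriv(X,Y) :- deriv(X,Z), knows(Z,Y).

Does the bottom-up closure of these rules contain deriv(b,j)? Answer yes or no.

round 1: derive deriv(b,c) via R1 from cites(b,c)
round 1: derive deriv(b,h) via R1 from cites(b,h)
round 1: derive deriv(b,i) via R1 from cites(b,i)
round 1: derive deriv(c,c) via R1 from cites(c,c)
round 1: derive deriv(c,j) via R1 from cites(c,j)
round 1: derive deriv(i,a) via R1 from cites(i,a)
round 2: derive deriv(b,a) via R2 from deriv(b,i), knows(i,a)
round 2: derive deriv(b,b) via R2 from deriv(b,h), knows(h,b)
round 2: derive deriv(c,i) via R2 from deriv(c,j), knows(j,i)
round 2: derive deriv(i,b) via R2 from deriv(i,a), knows(a,b)
round 3: derive deriv(b,d) via R2 from deriv(b,b), knows(b,d)
round 3: derive deriv(c,a) via R2 from deriv(c,i), knows(i,a)
round 3: derive deriv(i,d) via R2 from deriv(i,b), knows(b,d)
round 3: derive deriv(i,h) via R2 from deriv(i,b), knows(b,h)
round 4: derive deriv(b,j) via R2 from deriv(b,d), knows(d,j)
round 4: derive deriv(c,b) via R2 from deriv(c,a), knows(a,b)
round 4: derive deriv(i,c) via R2 from deriv(i,d), knows(d,c)
round 4: derive deriv(i,j) via R2 from deriv(i,d), knows(d,j)
round 5: derive deriv(c,d) via R2 from deriv(c,b), knows(b,d)
round 5: derive deriv(c,h) via R2 from deriv(c,b), knows(b,h)
round 5: derive deriv(i,i) via R2 from deriv(i,j), knows(j,i)

yes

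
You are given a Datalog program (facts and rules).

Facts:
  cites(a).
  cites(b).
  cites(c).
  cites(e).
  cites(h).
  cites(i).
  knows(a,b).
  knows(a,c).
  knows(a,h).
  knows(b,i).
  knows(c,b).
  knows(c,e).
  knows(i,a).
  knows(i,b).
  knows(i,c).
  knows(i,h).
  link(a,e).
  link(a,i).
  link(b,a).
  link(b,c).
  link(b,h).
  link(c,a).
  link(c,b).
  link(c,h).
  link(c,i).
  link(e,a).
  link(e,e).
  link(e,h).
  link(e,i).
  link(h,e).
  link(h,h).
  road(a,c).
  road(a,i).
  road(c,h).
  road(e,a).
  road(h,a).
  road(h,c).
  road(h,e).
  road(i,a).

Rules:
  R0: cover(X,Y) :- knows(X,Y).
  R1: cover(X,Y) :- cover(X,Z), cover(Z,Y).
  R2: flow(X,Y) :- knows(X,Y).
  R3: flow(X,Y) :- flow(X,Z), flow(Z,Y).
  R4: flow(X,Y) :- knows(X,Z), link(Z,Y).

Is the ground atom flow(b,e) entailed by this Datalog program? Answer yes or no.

yes

round 1: derive flow(a,b) via R2 from knows(a,b)
round 1: derive flow(a,c) via R2 from knows(a,c)
round 1: derive flow(a,h) via R2 from knows(a,h)
round 1: derive flow(b,i) via R2 from knows(b,i)
round 1: derive flow(c,b) via R2 from knows(c,b)
round 1: derive flow(c,e) via R2 from knows(c,e)
round 1: derive flow(i,a) via R2 from knows(i,a)
round 1: derive flow(i,b) via R2 from knows(i,b)
round 1: derive flow(i,c) via R2 from knows(i,c)
round 1: derive flow(i,h) via R2 from knows(i,h)
round 1: derive flow(a,a) via R4 from knows(a,b), link(b,a)
round 1: derive flow(a,e) via R4 from knows(a,h), link(h,e)
round 1: derive flow(a,i) via R4 from knows(a,c), link(c,i)
round 1: derive flow(c,a) via R4 from knows(c,b), link(b,a)
round 1: derive flow(c,c) via R4 from knows(c,b), link(b,c)
round 1: derive flow(c,h) via R4 from knows(c,b), link(b,h)
round 1: derive flow(c,i) via R4 from knows(c,e), link(e,i)
round 1: derive flow(i,e) via R4 from knows(i,a), link(a,e)
round 1: derive flow(i,i) via R4 from knows(i,a), link(a,i)
round 2: derive flow(b,a) via R3 from flow(b,i), flow(i,a)
round 2: derive flow(b,b) via R3 from flow(b,i), flow(i,b)
round 2: derive flow(b,c) via R3 from flow(b,i), flow(i,c)
round 2: derive flow(b,e) via R3 from flow(b,i), flow(i,e)
round 2: derive flow(b,h) via R3 from flow(b,i), flow(i,h)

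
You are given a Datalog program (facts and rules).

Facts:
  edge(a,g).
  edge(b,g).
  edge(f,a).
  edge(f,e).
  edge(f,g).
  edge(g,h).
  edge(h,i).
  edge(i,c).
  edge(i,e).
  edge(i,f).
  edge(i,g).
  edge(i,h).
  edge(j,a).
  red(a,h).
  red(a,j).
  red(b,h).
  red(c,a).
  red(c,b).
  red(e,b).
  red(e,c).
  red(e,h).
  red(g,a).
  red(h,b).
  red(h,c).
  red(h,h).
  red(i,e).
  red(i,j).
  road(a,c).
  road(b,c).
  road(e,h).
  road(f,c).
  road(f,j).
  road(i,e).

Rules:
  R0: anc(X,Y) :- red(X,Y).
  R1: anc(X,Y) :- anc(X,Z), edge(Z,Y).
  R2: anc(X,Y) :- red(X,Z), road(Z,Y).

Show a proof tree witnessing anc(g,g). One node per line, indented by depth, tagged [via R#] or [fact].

anc(g,g)  [via R1]
  anc(g,a)  [via R0]
    red(g,a)  [fact]
  edge(a,g)  [fact]

round 1: derive anc(a,h) via R0 from red(a,h)
round 1: derive anc(a,j) via R0 from red(a,j)
round 1: derive anc(b,h) via R0 from red(b,h)
round 1: derive anc(c,a) via R0 from red(c,a)
round 1: derive anc(c,b) via R0 from red(c,b)
round 1: derive anc(e,b) via R0 from red(e,b)
round 1: derive anc(e,c) via R0 from red(e,c)
round 1: derive anc(e,h) via R0 from red(e,h)
round 1: derive anc(g,a) via R0 from red(g,a)
round 1: derive anc(h,b) via R0 from red(h,b)
round 1: derive anc(h,c) via R0 from red(h,c)
round 1: derive anc(h,h) via R0 from red(h,h)
round 1: derive anc(i,e) via R0 from red(i,e)
round 1: derive anc(i,j) via R0 from red(i,j)
round 1: derive anc(c,c) via R2 from red(c,a), road(a,c)
round 1: derive anc(g,c) via R2 from red(g,a), road(a,c)
round 1: derive anc(i,h) via R2 from red(i,e), road(e,h)
round 2: derive anc(a,a) via R1 from anc(a,j), edge(j,a)
round 2: derive anc(a,i) via R1 from anc(a,h), edge(h,i)
round 2: derive anc(b,i) via R1 from anc(b,h), edge(h,i)
round 2: derive anc(c,g) via R1 from anc(c,a), edge(a,g)
round 2: derive anc(e,g) via R1 from anc(e,b), edge(b,g)
round 2: derive anc(e,i) via R1 from anc(e,h), edge(h,i)
round 2: derive anc(g,g) via R1 from anc(g,a), edge(a,g)
round 2: derive anc(h,g) via R1 from anc(h,b), edge(b,g)
round 2: derive anc(h,i) via R1 from anc(h,h), edge(h,i)
round 2: derive anc(i,a) via R1 from anc(i,j), edge(j,a)
round 2: derive anc(i,i) via R1 from anc(i,h), edge(h,i)
round 3: derive anc(a,c) via R1 from anc(a,i), edge(i,c)
round 3: derive anc(a,e) via R1 from anc(a,i), edge(i,e)
round 3: derive anc(a,f) via R1 from anc(a,i), edge(i,f)
round 3: derive anc(a,g) via R1 from anc(a,a), edge(a,g)
round 3: derive anc(b,c) via R1 from anc(b,i), edge(i,c)
round 3: derive anc(b,e) via R1 from anc(b,i), edge(i,e)
round 3: derive anc(b,f) via R1 from anc(b,i), edge(i,f)
round 3: derive anc(b,g) via R1 from anc(b,i), edge(i,g)
round 3: derive anc(c,h) via R1 from anc(c,g), edge(g,h)
round 3: derive anc(e,e) via R1 from anc(e,i), edge(i,e)
round 3: derive anc(e,f) via R1 from anc(e,i), edge(i,f)
round 3: derive anc(g,h) via R1 from anc(g,g), edge(g,h)
round 3: derive anc(h,e) via R1 from anc(h,i), edge(i,e)
round 3: derive anc(h,f) via R1 from anc(h,i), edge(i,f)
round 3: derive anc(i,c) via R1 from anc(i,i), edge(i,c)
round 3: derive anc(i,f) via R1 from anc(i,i), edge(i,f)
round 3: derive anc(i,g) via R1 from anc(i,a), edge(a,g)
round 4: derive anc(b,a) via R1 from anc(b,f), edge(f,a)
round 4: derive anc(c,i) via R1 from anc(c,h), edge(h,i)
round 4: derive anc(e,a) via R1 from anc(e,f), edge(f,a)
round 4: derive anc(g,i) via R1 from anc(g,h), edge(h,i)
round 4: derive anc(h,a) via R1 from anc(h,f), edge(f,a)
round 5: derive anc(c,e) via R1 from anc(c,i), edge(i,e)
round 5: derive anc(c,f) via R1 from anc(c,i), edge(i,f)
round 5: derive anc(g,e) via R1 from anc(g,i), edge(i,e)
round 5: derive anc(g,f) via R1 from anc(g,i), edge(i,f)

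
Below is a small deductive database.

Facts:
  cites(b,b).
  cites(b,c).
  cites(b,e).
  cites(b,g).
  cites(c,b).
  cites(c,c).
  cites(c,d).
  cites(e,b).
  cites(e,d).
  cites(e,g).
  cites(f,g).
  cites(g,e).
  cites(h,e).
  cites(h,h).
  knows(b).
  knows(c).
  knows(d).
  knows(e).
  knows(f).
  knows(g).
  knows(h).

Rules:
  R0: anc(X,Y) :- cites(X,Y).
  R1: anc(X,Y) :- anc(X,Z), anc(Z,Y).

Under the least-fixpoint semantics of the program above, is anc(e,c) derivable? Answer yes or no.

yes

round 1: derive anc(b,b) via R0 from cites(b,b)
round 1: derive anc(b,c) via R0 from cites(b,c)
round 1: derive anc(b,e) via R0 from cites(b,e)
round 1: derive anc(b,g) via R0 from cites(b,g)
round 1: derive anc(c,b) via R0 from cites(c,b)
round 1: derive anc(c,c) via R0 from cites(c,c)
round 1: derive anc(c,d) via R0 from cites(c,d)
round 1: derive anc(e,b) via R0 from cites(e,b)
round 1: derive anc(e,d) via R0 from cites(e,d)
round 1: derive anc(e,g) via R0 from cites(e,g)
round 1: derive anc(f,g) via R0 from cites(f,g)
round 1: derive anc(g,e) via R0 from cites(g,e)
round 1: derive anc(h,e) via R0 from cites(h,e)
round 1: derive anc(h,h) via R0 from cites(h,h)
round 2: derive anc(b,d) via R1 from anc(b,c), anc(c,d)
round 2: derive anc(c,e) via R1 from anc(c,b), anc(b,e)
round 2: derive anc(c,g) via R1 from anc(c,b), anc(b,g)
round 2: derive anc(e,c) via R1 from anc(e,b), anc(b,c)
round 2: derive anc(e,e) via R1 from anc(e,b), anc(b,e)
round 2: derive anc(f,e) via R1 from anc(f,g), anc(g,e)
round 2: derive anc(g,b) via R1 from anc(g,e), anc(e,b)
round 2: derive anc(g,d) via R1 from anc(g,e), anc(e,d)
round 2: derive anc(g,g) via R1 from anc(g,e), anc(e,g)
round 2: derive anc(h,b) via R1 from anc(h,e), anc(e,b)
round 2: derive anc(h,d) via R1 from anc(h,e), anc(e,d)
round 2: derive anc(h,g) via R1 from anc(h,e), anc(e,g)
round 3: derive anc(f,b) via R1 from anc(f,e), anc(e,b)
round 3: derive anc(f,c) via R1 from anc(f,e), anc(e,c)
round 3: derive anc(f,d) via R1 from anc(f,e), anc(e,d)
round 3: derive anc(g,c) via R1 from anc(g,b), anc(b,c)
round 3: derive anc(h,c) via R1 from anc(h,b), anc(b,c)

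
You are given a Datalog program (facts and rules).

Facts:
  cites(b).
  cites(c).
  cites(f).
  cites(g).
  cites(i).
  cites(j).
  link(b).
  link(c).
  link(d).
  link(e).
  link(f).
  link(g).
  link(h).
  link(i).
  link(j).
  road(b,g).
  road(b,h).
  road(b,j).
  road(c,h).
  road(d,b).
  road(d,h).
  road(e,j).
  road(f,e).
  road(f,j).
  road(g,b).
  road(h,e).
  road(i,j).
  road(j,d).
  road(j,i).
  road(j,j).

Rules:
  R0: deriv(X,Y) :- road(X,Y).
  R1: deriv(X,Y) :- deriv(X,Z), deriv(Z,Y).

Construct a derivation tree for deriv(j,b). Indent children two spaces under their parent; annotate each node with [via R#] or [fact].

round 1: derive deriv(b,g) via R0 from road(b,g)
round 1: derive deriv(b,h) via R0 from road(b,h)
round 1: derive deriv(b,j) via R0 from road(b,j)
round 1: derive deriv(c,h) via R0 from road(c,h)
round 1: derive deriv(d,b) via R0 from road(d,b)
round 1: derive deriv(d,h) via R0 from road(d,h)
round 1: derive deriv(e,j) via R0 from road(e,j)
round 1: derive deriv(f,e) via R0 from road(f,e)
round 1: derive deriv(f,j) via R0 from road(f,j)
round 1: derive deriv(g,b) via R0 from road(g,b)
round 1: derive deriv(h,e) via R0 from road(h,e)
round 1: derive deriv(i,j) via R0 from road(i,j)
round 1: derive deriv(j,d) via R0 from road(j,d)
round 1: derive deriv(j,i) via R0 from road(j,i)
round 1: derive deriv(j,j) via R0 from road(j,j)
round 2: derive deriv(b,b) via R1 from deriv(b,g), deriv(g,b)
round 2: derive deriv(b,d) via R1 from deriv(b,j), deriv(j,d)
round 2: derive deriv(b,e) via R1 from deriv(b,h), deriv(h,e)
round 2: derive deriv(b,i) via R1 from deriv(b,j), deriv(j,i)
round 2: derive deriv(c,e) via R1 from deriv(c,h), deriv(h,e)
round 2: derive deriv(d,e) via R1 from deriv(d,h), deriv(h,e)
round 2: derive deriv(d,g) via R1 from deriv(d,b), deriv(b,g)
round 2: derive deriv(d,j) via R1 from deriv(d,b), deriv(b,j)
round 2: derive deriv(e,d) via R1 from deriv(e,j), deriv(j,d)
round 2: derive deriv(e,i) via R1 from deriv(e,j), deriv(j,i)
round 2: derive deriv(f,d) via R1 from deriv(f,j), deriv(j,d)
round 2: derive deriv(f,i) via R1 from deriv(f,j), deriv(j,i)
round 2: derive deriv(g,g) via R1 from deriv(g,b), deriv(b,g)
round 2: derive deriv(g,h) via R1 from deriv(g,b), deriv(b,h)
round 2: derive deriv(g,j) via R1 from deriv(g,b), deriv(b,j)
round 2: derive deriv(h,j) via R1 from deriv(h,e), deriv(e,j)
round 2: derive deriv(i,d) via R1 from deriv(i,j), deriv(j,d)
round 2: derive deriv(i,i) via R1 from deriv(i,j), deriv(j,i)
round 2: derive deriv(j,b) via R1 from deriv(j,d), deriv(d,b)
round 2: derive deriv(j,h) via R1 from deriv(j,d), deriv(d,h)
round 3: derive deriv(c,d) via R1 from deriv(c,e), deriv(e,d)
round 3: derive deriv(c,i) via R1 from deriv(c,e), deriv(e,i)
round 3: derive deriv(c,j) via R1 from deriv(c,e), deriv(e,j)
round 3: derive deriv(d,d) via R1 from deriv(d,b), deriv(b,d)
round 3: derive deriv(d,i) via R1 from deriv(d,b), deriv(b,i)
round 3: derive deriv(e,b) via R1 from deriv(e,d), deriv(d,b)
round 3: derive deriv(e,e) via R1 from deriv(e,d), deriv(d,e)
round 3: derive deriv(e,g) via R1 from deriv(e,d), deriv(d,g)
round 3: derive deriv(e,h) via R1 from deriv(e,d), deriv(d,h)
round 3: derive deriv(f,b) via R1 from deriv(f,d), deriv(d,b)
round 3: derive deriv(f,g) via R1 from deriv(f,d), deriv(d,g)
round 3: derive deriv(f,h) via R1 from deriv(f,d), deriv(d,h)
round 3: derive deriv(g,d) via R1 from deriv(g,b), deriv(b,d)
round 3: derive deriv(g,e) via R1 from deriv(g,b), deriv(b,e)
round 3: derive deriv(g,i) via R1 from deriv(g,b), deriv(b,i)
round 3: derive deriv(h,b) via R1 from deriv(h,j), deriv(j,b)
round 3: derive deriv(h,d) via R1 from deriv(h,e), deriv(e,d)
round 3: derive deriv(h,h) via R1 from deriv(h,j), deriv(j,h)
round 3: derive deriv(h,i) via R1 from deriv(h,e), deriv(e,i)
round 3: derive deriv(i,b) via R1 from deriv(i,d), deriv(d,b)
round 3: derive deriv(i,e) via R1 from deriv(i,d), deriv(d,e)
round 3: derive deriv(i,g) via R1 from deriv(i,d), deriv(d,g)
round 3: derive deriv(i,h) via R1 from deriv(i,d), deriv(d,h)
round 3: derive deriv(j,e) via R1 from deriv(j,b), deriv(b,e)
round 3: derive deriv(j,g) via R1 from deriv(j,b), deriv(b,g)
round 4: derive deriv(c,b) via R1 from deriv(c,d), deriv(d,b)
round 4: derive deriv(c,g) via R1 from deriv(c,d), deriv(d,g)
round 4: derive deriv(h,g) via R1 from deriv(h,b), deriv(b,g)

deriv(j,b)  [via R1]
  deriv(j,d)  [via R0]
    road(j,d)  [fact]
  deriv(d,b)  [via R0]
    road(d,b)  [fact]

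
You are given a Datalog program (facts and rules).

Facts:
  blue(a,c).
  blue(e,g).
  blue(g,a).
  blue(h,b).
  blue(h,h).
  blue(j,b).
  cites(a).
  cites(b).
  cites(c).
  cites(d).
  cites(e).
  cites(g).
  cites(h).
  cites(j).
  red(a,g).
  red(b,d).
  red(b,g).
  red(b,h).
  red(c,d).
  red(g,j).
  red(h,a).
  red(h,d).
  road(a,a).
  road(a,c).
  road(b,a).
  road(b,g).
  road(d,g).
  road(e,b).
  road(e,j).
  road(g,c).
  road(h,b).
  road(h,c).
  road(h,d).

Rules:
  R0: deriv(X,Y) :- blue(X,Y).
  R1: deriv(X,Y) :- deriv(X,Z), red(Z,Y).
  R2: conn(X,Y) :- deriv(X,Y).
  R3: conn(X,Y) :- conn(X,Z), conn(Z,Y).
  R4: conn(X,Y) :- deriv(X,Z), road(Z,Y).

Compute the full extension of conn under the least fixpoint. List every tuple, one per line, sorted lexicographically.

conn(a,a)
conn(a,b)
conn(a,c)
conn(a,d)
conn(a,g)
conn(a,h)
conn(a,j)
conn(e,a)
conn(e,b)
conn(e,c)
conn(e,d)
conn(e,g)
conn(e,h)
conn(e,j)
conn(g,a)
conn(g,b)
conn(g,c)
conn(g,d)
conn(g,g)
conn(g,h)
conn(g,j)
conn(h,a)
conn(h,b)
conn(h,c)
conn(h,d)
conn(h,g)
conn(h,h)
conn(h,j)
conn(j,a)
conn(j,b)
conn(j,c)
conn(j,d)
conn(j,g)
conn(j,h)
conn(j,j)

round 1: derive deriv(a,c) via R0 from blue(a,c)
round 1: derive deriv(e,g) via R0 from blue(e,g)
round 1: derive deriv(g,a) via R0 from blue(g,a)
round 1: derive deriv(h,b) via R0 from blue(h,b)
round 1: derive deriv(h,h) via R0 from blue(h,h)
round 1: derive deriv(j,b) via R0 from blue(j,b)
round 2: derive deriv(a,d) via R1 from deriv(a,c), red(c,d)
round 2: derive deriv(e,j) via R1 from deriv(e,g), red(g,j)
round 2: derive deriv(g,g) via R1 from deriv(g,a), red(a,g)
round 2: derive deriv(h,a) via R1 from deriv(h,h), red(h,a)
round 2: derive deriv(h,d) via R1 from deriv(h,b), red(b,d)
round 2: derive deriv(h,g) via R1 from deriv(h,b), red(b,g)
round 2: derive deriv(j,d) via R1 from deriv(j,b), red(b,d)
round 2: derive deriv(j,g) via R1 from deriv(j,b), red(b,g)
round 2: derive deriv(j,h) via R1 from deriv(j,b), red(b,h)
round 2: derive conn(a,c) via R2 from deriv(a,c)
round 2: derive conn(e,g) via R2 from deriv(e,g)
round 2: derive conn(g,a) via R2 from deriv(g,a)
round 2: derive conn(h,b) via R2 from deriv(h,b)
round 2: derive conn(h,h) via R2 from deriv(h,h)
round 2: derive conn(j,b) via R2 from deriv(j,b)
round 2: derive conn(e,c) via R4 from deriv(e,g), road(g,c)
round 2: derive conn(g,c) via R4 from deriv(g,a), road(a,c)
round 2: derive conn(h,a) via R4 from deriv(h,b), road(b,a)
round 2: derive conn(h,c) via R4 from deriv(h,h), road(h,c)
round 2: derive conn(h,d) via R4 from deriv(h,h), road(h,d)
round 2: derive conn(h,g) via R4 from deriv(h,b), road(b,g)
round 2: derive conn(j,a) via R4 from deriv(j,b), road(b,a)
round 2: derive conn(j,g) via R4 from deriv(j,b), road(b,g)
round 3: derive deriv(g,j) via R1 from deriv(g,g), red(g,j)
round 3: derive deriv(h,j) via R1 from deriv(h,g), red(g,j)
round 3: derive deriv(j,a) via R1 from deriv(j,h), red(h,a)
round 3: derive deriv(j,j) via R1 from deriv(j,g), red(g,j)
round 3: derive conn(a,d) via R2 from deriv(a,d)
round 3: derive conn(e,j) via R2 from deriv(e,j)
round 3: derive conn(g,g) via R2 from deriv(g,g)
round 3: derive conn(j,d) via R2 from deriv(j,d)
round 3: derive conn(j,h) via R2 from deriv(j,h)
round 3: derive conn(e,a) via R3 from conn(e,g), conn(g,a)
round 3: derive conn(j,c) via R3 from conn(j,a), conn(a,c)
round 3: derive conn(a,g) via R4 from deriv(a,d), road(d,g)
round 4: derive conn(g,j) via R2 from deriv(g,j)
round 4: derive conn(h,j) via R2 from deriv(h,j)
round 4: derive conn(j,j) via R2 from deriv(j,j)
round 4: derive conn(a,a) via R3 from conn(a,g), conn(g,a)
round 4: derive conn(e,b) via R3 from conn(e,j), conn(j,b)
round 4: derive conn(e,d) via R3 from conn(e,a), conn(a,d)
round 4: derive conn(e,h) via R3 from conn(e,j), conn(j,h)
round 4: derive conn(g,d) via R3 from conn(g,a), conn(a,d)
round 5: derive conn(a,j) via R3 from conn(a,g), conn(g,j)
round 5: derive conn(g,b) via R3 from conn(g,j), conn(j,b)
round 5: derive conn(g,h) via R3 from conn(g,j), conn(j,h)
round 6: derive conn(a,b) via R3 from conn(a,g), conn(g,b)
round 6: derive conn(a,h) via R3 from conn(a,g), conn(g,h)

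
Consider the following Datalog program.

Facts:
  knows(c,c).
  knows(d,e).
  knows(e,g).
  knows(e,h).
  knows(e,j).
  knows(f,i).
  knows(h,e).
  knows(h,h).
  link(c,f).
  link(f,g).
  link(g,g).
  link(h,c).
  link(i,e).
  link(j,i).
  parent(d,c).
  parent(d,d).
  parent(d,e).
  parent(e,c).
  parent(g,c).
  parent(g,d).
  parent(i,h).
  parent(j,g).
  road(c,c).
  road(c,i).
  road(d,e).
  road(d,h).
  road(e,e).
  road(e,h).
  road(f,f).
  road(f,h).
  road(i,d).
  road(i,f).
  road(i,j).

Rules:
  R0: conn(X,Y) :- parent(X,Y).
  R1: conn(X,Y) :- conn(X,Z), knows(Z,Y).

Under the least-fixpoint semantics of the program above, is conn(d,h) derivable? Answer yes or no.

yes

round 1: derive conn(d,c) via R0 from parent(d,c)
round 1: derive conn(d,d) via R0 from parent(d,d)
round 1: derive conn(d,e) via R0 from parent(d,e)
round 1: derive conn(e,c) via R0 from parent(e,c)
round 1: derive conn(g,c) via R0 from parent(g,c)
round 1: derive conn(g,d) via R0 from parent(g,d)
round 1: derive conn(i,h) via R0 from parent(i,h)
round 1: derive conn(j,g) via R0 from parent(j,g)
round 2: derive conn(d,g) via R1 from conn(d,e), knows(e,g)
round 2: derive conn(d,h) via R1 from conn(d,e), knows(e,h)
round 2: derive conn(d,j) via R1 from conn(d,e), knows(e,j)
round 2: derive conn(g,e) via R1 from conn(g,d), knows(d,e)
round 2: derive conn(i,e) via R1 from conn(i,h), knows(h,e)
round 3: derive conn(g,g) via R1 from conn(g,e), knows(e,g)
round 3: derive conn(g,h) via R1 from conn(g,e), knows(e,h)
round 3: derive conn(g,j) via R1 from conn(g,e), knows(e,j)
round 3: derive conn(i,g) via R1 from conn(i,e), knows(e,g)
round 3: derive conn(i,j) via R1 from conn(i,e), knows(e,j)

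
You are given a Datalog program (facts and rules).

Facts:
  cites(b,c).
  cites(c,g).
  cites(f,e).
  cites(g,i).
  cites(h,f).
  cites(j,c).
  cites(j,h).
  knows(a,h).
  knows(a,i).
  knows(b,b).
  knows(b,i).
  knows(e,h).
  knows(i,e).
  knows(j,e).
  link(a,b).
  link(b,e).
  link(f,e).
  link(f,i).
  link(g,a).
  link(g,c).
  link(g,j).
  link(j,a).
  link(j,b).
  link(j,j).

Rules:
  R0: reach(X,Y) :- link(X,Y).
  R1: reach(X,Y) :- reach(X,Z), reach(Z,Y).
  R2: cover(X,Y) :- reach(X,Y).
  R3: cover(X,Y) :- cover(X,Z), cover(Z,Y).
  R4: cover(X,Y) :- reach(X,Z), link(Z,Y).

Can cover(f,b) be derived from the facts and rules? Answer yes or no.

round 1: derive reach(a,b) via R0 from link(a,b)
round 1: derive reach(b,e) via R0 from link(b,e)
round 1: derive reach(f,e) via R0 from link(f,e)
round 1: derive reach(f,i) via R0 from link(f,i)
round 1: derive reach(g,a) via R0 from link(g,a)
round 1: derive reach(g,c) via R0 from link(g,c)
round 1: derive reach(g,j) via R0 from link(g,j)
round 1: derive reach(j,a) via R0 from link(j,a)
round 1: derive reach(j,b) via R0 from link(j,b)
round 1: derive reach(j,j) via R0 from link(j,j)
round 2: derive reach(a,e) via R1 from reach(a,b), reach(b,e)
round 2: derive reach(g,b) via R1 from reach(g,a), reach(a,b)
round 2: derive reach(j,e) via R1 from reach(j,b), reach(b,e)
round 2: derive cover(a,b) via R2 from reach(a,b)
round 2: derive cover(b,e) via R2 from reach(b,e)
round 2: derive cover(f,e) via R2 from reach(f,e)
round 2: derive cover(f,i) via R2 from reach(f,i)
round 2: derive cover(g,a) via R2 from reach(g,a)
round 2: derive cover(g,c) via R2 from reach(g,c)
round 2: derive cover(g,j) via R2 from reach(g,j)
round 2: derive cover(j,a) via R2 from reach(j,a)
round 2: derive cover(j,b) via R2 from reach(j,b)
round 2: derive cover(j,j) via R2 from reach(j,j)
round 2: derive cover(a,e) via R4 from reach(a,b), link(b,e)
round 2: derive cover(g,b) via R4 from reach(g,a), link(a,b)
round 2: derive cover(j,e) via R4 from reach(j,b), link(b,e)
round 3: derive reach(g,e) via R1 from reach(g,a), reach(a,e)
round 3: derive cover(g,e) via R3 from cover(g,a), cover(a,e)

no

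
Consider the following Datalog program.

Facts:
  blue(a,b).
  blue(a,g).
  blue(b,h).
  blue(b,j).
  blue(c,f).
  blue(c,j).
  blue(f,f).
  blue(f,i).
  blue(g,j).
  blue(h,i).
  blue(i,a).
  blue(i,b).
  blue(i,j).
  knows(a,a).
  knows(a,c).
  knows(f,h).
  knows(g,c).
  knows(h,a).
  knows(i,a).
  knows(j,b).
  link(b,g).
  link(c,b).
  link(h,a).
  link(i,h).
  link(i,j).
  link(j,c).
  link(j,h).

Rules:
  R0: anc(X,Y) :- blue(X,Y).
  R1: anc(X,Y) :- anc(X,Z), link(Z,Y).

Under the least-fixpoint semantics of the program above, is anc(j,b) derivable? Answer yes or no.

no

round 1: derive anc(a,b) via R0 from blue(a,b)
round 1: derive anc(a,g) via R0 from blue(a,g)
round 1: derive anc(b,h) via R0 from blue(b,h)
round 1: derive anc(b,j) via R0 from blue(b,j)
round 1: derive anc(c,f) via R0 from blue(c,f)
round 1: derive anc(c,j) via R0 from blue(c,j)
round 1: derive anc(f,f) via R0 from blue(f,f)
round 1: derive anc(f,i) via R0 from blue(f,i)
round 1: derive anc(g,j) via R0 from blue(g,j)
round 1: derive anc(h,i) via R0 from blue(h,i)
round 1: derive anc(i,a) via R0 from blue(i,a)
round 1: derive anc(i,b) via R0 from blue(i,b)
round 1: derive anc(i,j) via R0 from blue(i,j)
round 2: derive anc(b,a) via R1 from anc(b,h), link(h,a)
round 2: derive anc(b,c) via R1 from anc(b,j), link(j,c)
round 2: derive anc(c,c) via R1 from anc(c,j), link(j,c)
round 2: derive anc(c,h) via R1 from anc(c,j), link(j,h)
round 2: derive anc(f,h) via R1 from anc(f,i), link(i,h)
round 2: derive anc(f,j) via R1 from anc(f,i), link(i,j)
round 2: derive anc(g,c) via R1 from anc(g,j), link(j,c)
round 2: derive anc(g,h) via R1 from anc(g,j), link(j,h)
round 2: derive anc(h,h) via R1 from anc(h,i), link(i,h)
round 2: derive anc(h,j) via R1 from anc(h,i), link(i,j)
round 2: derive anc(i,c) via R1 from anc(i,j), link(j,c)
round 2: derive anc(i,g) via R1 from anc(i,b), link(b,g)
round 2: derive anc(i,h) via R1 from anc(i,j), link(j,h)
round 3: derive anc(b,b) via R1 from anc(b,c), link(c,b)
round 3: derive anc(c,a) via R1 from anc(c,h), link(h,a)
round 3: derive anc(c,b) via R1 from anc(c,c), link(c,b)
round 3: derive anc(f,a) via R1 from anc(f,h), link(h,a)
round 3: derive anc(f,c) via R1 from anc(f,j), link(j,c)
round 3: derive anc(g,a) via R1 from anc(g,h), link(h,a)
round 3: derive anc(g,b) via R1 from anc(g,c), link(c,b)
round 3: derive anc(h,a) via R1 from anc(h,h), link(h,a)
round 3: derive anc(h,c) via R1 from anc(h,j), link(j,c)
round 4: derive anc(b,g) via R1 from anc(b,b), link(b,g)
round 4: derive anc(c,g) via R1 from anc(c,b), link(b,g)
round 4: derive anc(f,b) via R1 from anc(f,c), link(c,b)
round 4: derive anc(g,g) via R1 from anc(g,b), link(b,g)
round 4: derive anc(h,b) via R1 from anc(h,c), link(c,b)
round 5: derive anc(f,g) via R1 from anc(f,b), link(b,g)
round 5: derive anc(h,g) via R1 from anc(h,b), link(b,g)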